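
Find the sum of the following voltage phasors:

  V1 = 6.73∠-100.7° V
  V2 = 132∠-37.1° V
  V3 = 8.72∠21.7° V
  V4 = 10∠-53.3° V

Step 1 — Convert each phasor to rectangular form:
  V1 = 6.73·(cos(-100.7°) + j·sin(-100.7°)) = -1.25 - j6.613 V
  V2 = 132·(cos(-37.1°) + j·sin(-37.1°)) = 105.3 - j79.62 V
  V3 = 8.72·(cos(21.7°) + j·sin(21.7°)) = 8.102 + j3.224 V
  V4 = 10·(cos(-53.3°) + j·sin(-53.3°)) = 5.976 - j8.018 V
Step 2 — Sum components: V_total = 118.1 - j91.03 V.
Step 3 — Convert to polar: |V_total| = 149.1 V, ∠V_total = -37.6°.

V_total = 149.1∠-37.6° V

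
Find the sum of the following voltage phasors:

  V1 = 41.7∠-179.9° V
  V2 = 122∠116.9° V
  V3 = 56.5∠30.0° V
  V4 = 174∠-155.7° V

Step 1 — Convert each phasor to rectangular form:
  V1 = 41.7·(cos(-179.9°) + j·sin(-179.9°)) = -41.7 - j0.07278 V
  V2 = 122·(cos(116.9°) + j·sin(116.9°)) = -55.2 + j108.8 V
  V3 = 56.5·(cos(30.0°) + j·sin(30.0°)) = 48.93 + j28.25 V
  V4 = 174·(cos(-155.7°) + j·sin(-155.7°)) = -158.6 - j71.6 V
Step 2 — Sum components: V_total = -206.6 + j65.37 V.
Step 3 — Convert to polar: |V_total| = 216.6 V, ∠V_total = 162.4°.

V_total = 216.6∠162.4° V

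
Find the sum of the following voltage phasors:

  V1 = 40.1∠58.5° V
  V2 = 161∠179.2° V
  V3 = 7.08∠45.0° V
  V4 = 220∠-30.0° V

Step 1 — Convert each phasor to rectangular form:
  V1 = 40.1·(cos(58.5°) + j·sin(58.5°)) = 20.95 + j34.19 V
  V2 = 161·(cos(179.2°) + j·sin(179.2°)) = -161 + j2.248 V
  V3 = 7.08·(cos(45.0°) + j·sin(45.0°)) = 5.006 + j5.006 V
  V4 = 220·(cos(-30.0°) + j·sin(-30.0°)) = 190.5 - j110 V
Step 2 — Sum components: V_total = 55.5 - j68.55 V.
Step 3 — Convert to polar: |V_total| = 88.2 V, ∠V_total = -51.0°.

V_total = 88.2∠-51.0° V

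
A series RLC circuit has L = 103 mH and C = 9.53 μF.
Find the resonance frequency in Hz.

Step 1 — Resonance condition Im(Z)=0 gives ω₀ = 1/√(LC).
Step 2 — ω₀ = 1/√(0.103·9.53e-06) = 1009 rad/s.
Step 3 — f₀ = ω₀/(2π) = 160.6 Hz.

f₀ = 160.6 Hz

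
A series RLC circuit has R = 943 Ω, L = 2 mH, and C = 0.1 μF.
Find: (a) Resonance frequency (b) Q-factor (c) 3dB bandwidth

Step 1 — Resonance: ω₀ = 1/√(LC) = 1/√(0.002·1e-07) = 7.071e+04 rad/s.
Step 2 — f₀ = ω₀/(2π) = 1.125e+04 Hz.
Step 3 — Series Q: Q = ω₀L/R = 7.071e+04·0.002/943 = 0.15.
Step 4 — Bandwidth: Δω = ω₀/Q = 4.715e+05 rad/s; BW = Δω/(2π) = 7.504e+04 Hz.

(a) f₀ = 1.125e+04 Hz  (b) Q = 0.15  (c) BW = 7.504e+04 Hz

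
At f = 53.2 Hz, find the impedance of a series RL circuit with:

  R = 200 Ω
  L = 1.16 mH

Step 1 — Angular frequency: ω = 2π·f = 2π·53.2 = 334.3 rad/s.
Step 2 — Component impedances:
  R: Z = R = 200 Ω
  L: Z = jωL = j·334.3·0.00116 = 0 + j0.3877 Ω
Step 3 — Series combination: Z_total = R + L = 200 + j0.3877 Ω = 200∠0.1° Ω.

Z = 200 + j0.3877 Ω = 200∠0.1° Ω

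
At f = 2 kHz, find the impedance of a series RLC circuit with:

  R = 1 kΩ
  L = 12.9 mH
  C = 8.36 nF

Step 1 — Angular frequency: ω = 2π·f = 2π·2000 = 1.257e+04 rad/s.
Step 2 — Component impedances:
  R: Z = R = 1000 Ω
  L: Z = jωL = j·1.257e+04·0.0129 = 0 + j162.1 Ω
  C: Z = 1/(jωC) = -j/(ω·C) = 0 - j9519 Ω
Step 3 — Series combination: Z_total = R + L + C = 1000 - j9357 Ω = 9410∠-83.9° Ω.

Z = 1000 - j9357 Ω = 9410∠-83.9° Ω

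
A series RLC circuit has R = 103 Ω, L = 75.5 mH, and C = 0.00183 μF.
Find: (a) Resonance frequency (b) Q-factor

Step 1 — Resonance condition Im(Z)=0 gives ω₀ = 1/√(LC).
Step 2 — ω₀ = 1/√(0.0755·1.83e-09) = 8.507e+04 rad/s.
Step 3 — f₀ = ω₀/(2π) = 1.354e+04 Hz.
Step 4 — Series Q: Q = ω₀L/R = 8.507e+04·0.0755/103 = 62.36.

(a) f₀ = 1.354e+04 Hz  (b) Q = 62.36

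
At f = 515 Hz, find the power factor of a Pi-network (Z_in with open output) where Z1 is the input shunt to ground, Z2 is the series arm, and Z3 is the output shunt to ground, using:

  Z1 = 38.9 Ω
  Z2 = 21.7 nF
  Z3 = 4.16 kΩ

Step 1 — Angular frequency: ω = 2π·f = 2π·515 = 3236 rad/s.
Step 2 — Component impedances:
  Z1: Z = R = 38.9 Ω
  Z2: Z = 1/(jωC) = -j/(ω·C) = 0 - j1.424e+04 Ω
  Z3: Z = R = 4160 Ω
Step 3 — With open output, the series arm Z2 and the output shunt Z3 appear in series to ground: Z2 + Z3 = 4160 - j1.424e+04 Ω.
Step 4 — Parallel with input shunt Z1: Z_in = Z1 || (Z2 + Z3) = 38.87 - j0.09776 Ω = 38.87∠-0.1° Ω.
Step 5 — Power factor: PF = cos(φ) = Re(Z)/|Z| = 38.87/38.87 = 1.
Step 6 — Type: Im(Z) = -0.09776 ⇒ leading (phase φ = -0.1°).

PF = 1 (leading, φ = -0.1°)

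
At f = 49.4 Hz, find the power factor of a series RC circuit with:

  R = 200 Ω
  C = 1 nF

Step 1 — Angular frequency: ω = 2π·f = 2π·49.4 = 310.4 rad/s.
Step 2 — Component impedances:
  R: Z = R = 200 Ω
  C: Z = 1/(jωC) = -j/(ω·C) = 0 - j3.222e+06 Ω
Step 3 — Series combination: Z_total = R + C = 200 - j3.222e+06 Ω = 3.222e+06∠-90.0° Ω.
Step 4 — Power factor: PF = cos(φ) = Re(Z)/|Z| = 200/3.2218e+06 = 6.208e-05.
Step 5 — Type: Im(Z) = -3.222e+06 ⇒ leading (phase φ = -90.0°).

PF = 6.208e-05 (leading, φ = -90.0°)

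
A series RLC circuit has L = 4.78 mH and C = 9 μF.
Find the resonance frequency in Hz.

Step 1 — Resonance condition Im(Z)=0 gives ω₀ = 1/√(LC).
Step 2 — ω₀ = 1/√(0.00478·9e-06) = 4821 rad/s.
Step 3 — f₀ = ω₀/(2π) = 767.3 Hz.

f₀ = 767.3 Hz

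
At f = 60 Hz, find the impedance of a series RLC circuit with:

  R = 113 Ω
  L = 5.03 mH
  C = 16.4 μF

Step 1 — Angular frequency: ω = 2π·f = 2π·60 = 377 rad/s.
Step 2 — Component impedances:
  R: Z = R = 113 Ω
  L: Z = jωL = j·377·0.00503 = 0 + j1.896 Ω
  C: Z = 1/(jωC) = -j/(ω·C) = 0 - j161.7 Ω
Step 3 — Series combination: Z_total = R + L + C = 113 - j159.8 Ω = 195.8∠-54.7° Ω.

Z = 113 - j159.8 Ω = 195.8∠-54.7° Ω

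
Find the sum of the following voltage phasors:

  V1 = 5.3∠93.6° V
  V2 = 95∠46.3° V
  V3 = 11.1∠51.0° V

Step 1 — Convert each phasor to rectangular form:
  V1 = 5.3·(cos(93.6°) + j·sin(93.6°)) = -0.3328 + j5.29 V
  V2 = 95·(cos(46.3°) + j·sin(46.3°)) = 65.63 + j68.68 V
  V3 = 11.1·(cos(51.0°) + j·sin(51.0°)) = 6.985 + j8.626 V
Step 2 — Sum components: V_total = 72.29 + j82.6 V.
Step 3 — Convert to polar: |V_total| = 109.8 V, ∠V_total = 48.8°.

V_total = 109.8∠48.8° V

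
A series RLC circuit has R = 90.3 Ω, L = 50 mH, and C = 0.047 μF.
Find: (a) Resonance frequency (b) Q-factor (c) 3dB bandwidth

Step 1 — Resonance: ω₀ = 1/√(LC) = 1/√(0.05·4.7e-08) = 2.063e+04 rad/s.
Step 2 — f₀ = ω₀/(2π) = 3283 Hz.
Step 3 — Series Q: Q = ω₀L/R = 2.063e+04·0.05/90.3 = 11.42.
Step 4 — Bandwidth: Δω = ω₀/Q = 1806 rad/s; BW = Δω/(2π) = 287.4 Hz.

(a) f₀ = 3283 Hz  (b) Q = 11.42  (c) BW = 287.4 Hz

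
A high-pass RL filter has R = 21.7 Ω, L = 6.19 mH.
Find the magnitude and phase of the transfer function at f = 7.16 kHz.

Step 1 — Angular frequency: ω = 2π·7160 = 4.499e+04 rad/s.
Step 2 — Transfer function: H(jω) = jωL/(R + jωL).
Step 3 — Numerator jωL = j·278.5; denominator R + jωL = 21.7 + j278.5.
Step 4 — H = 0.994 + j0.07745.
Step 5 — Magnitude: |H| = 0.997 (-0.0 dB); phase: φ = 4.5°.

|H| = 0.997 (-0.0 dB), φ = 4.5°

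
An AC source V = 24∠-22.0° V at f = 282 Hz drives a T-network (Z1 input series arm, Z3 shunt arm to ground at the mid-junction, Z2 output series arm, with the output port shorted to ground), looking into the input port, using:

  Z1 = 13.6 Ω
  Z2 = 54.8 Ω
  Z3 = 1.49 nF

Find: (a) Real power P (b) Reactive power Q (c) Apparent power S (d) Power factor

Step 1 — Angular frequency: ω = 2π·f = 2π·282 = 1772 rad/s.
Step 2 — Component impedances:
  Z1: Z = R = 13.6 Ω
  Z2: Z = R = 54.8 Ω
  Z3: Z = 1/(jωC) = -j/(ω·C) = 0 - j3.788e+05 Ω
Step 3 — With the output port shorted to ground, the output series arm Z2 runs from the junction to ground; the shunt arm Z3 also runs from the junction to ground. They appear in parallel: Z3 || Z2 = 54.8 - j0.007928 Ω.
Step 4 — Series with input arm Z1: Z_in = Z1 + (Z3 || Z2) = 68.4 - j0.007928 Ω = 68.4∠-0.0° Ω.
Step 5 — Source phasor: V = 24∠-22.0° V = 22.25 - j8.991 V.
Step 6 — Current: I = V / Z = 0.3253 - j0.1314 A = 0.3509∠-22.0° A.
Step 7 — Complex power: S = V·I* = 8.421 - j0.0009761 VA.
Step 8 — Real power: P = Re(S) = 8.421 W.
Step 9 — Reactive power: Q = Im(S) = -0.0009761 VAR.
Step 10 — Apparent power: |S| = 8.421 VA.
Step 11 — Power factor: PF = P/|S| = 1 (leading).

(a) P = 8.421 W  (b) Q = -0.0009761 VAR  (c) S = 8.421 VA  (d) PF = 1 (leading)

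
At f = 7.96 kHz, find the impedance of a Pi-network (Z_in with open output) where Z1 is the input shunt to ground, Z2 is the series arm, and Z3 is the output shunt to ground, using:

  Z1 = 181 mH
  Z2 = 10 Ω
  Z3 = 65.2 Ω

Step 1 — Angular frequency: ω = 2π·f = 2π·7960 = 5.001e+04 rad/s.
Step 2 — Component impedances:
  Z1: Z = jωL = j·5.001e+04·0.181 = 0 + j9053 Ω
  Z2: Z = R = 10 Ω
  Z3: Z = R = 65.2 Ω
Step 3 — With open output, the series arm Z2 and the output shunt Z3 appear in series to ground: Z2 + Z3 = 75.2 Ω.
Step 4 — Parallel with input shunt Z1: Z_in = Z1 || (Z2 + Z3) = 75.19 + j0.6246 Ω = 75.2∠0.5° Ω.

Z = 75.19 + j0.6246 Ω = 75.2∠0.5° Ω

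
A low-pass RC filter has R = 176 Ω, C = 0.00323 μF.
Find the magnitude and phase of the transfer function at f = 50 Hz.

Step 1 — Angular frequency: ω = 2π·50 = 314.2 rad/s.
Step 2 — Transfer function: H(jω) = 1/(1 + jωRC).
Step 3 — Denominator: 1 + jωRC = 1 + j·314.2·176·3.23e-09 = 1 + j0.0001786.
Step 4 — H = 1 - j0.0001786.
Step 5 — Magnitude: |H| = 1 (-0.0 dB); phase: φ = -0.0°.

|H| = 1 (-0.0 dB), φ = -0.0°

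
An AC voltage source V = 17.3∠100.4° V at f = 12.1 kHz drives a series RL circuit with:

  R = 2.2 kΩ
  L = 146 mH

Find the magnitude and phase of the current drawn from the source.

Step 1 — Angular frequency: ω = 2π·f = 2π·1.21e+04 = 7.603e+04 rad/s.
Step 2 — Component impedances:
  R: Z = R = 2200 Ω
  L: Z = jωL = j·7.603e+04·0.146 = 0 + j1.11e+04 Ω
Step 3 — Series combination: Z_total = R + L = 2200 + j1.11e+04 Ω = 1.132e+04∠78.8° Ω.
Step 4 — Source phasor: V = 17.3∠100.4° V = -3.123 + j17.02 V.
Step 5 — Ohm's law: I = V / Z_total = (-3.123 + j17.02) / (2200 + j1.11e+04) = 0.001421 + j0.0005631 A.
Step 6 — Convert to polar: |I| = 0.001529 A, ∠I = 21.6°.

I = 0.001529∠21.6° A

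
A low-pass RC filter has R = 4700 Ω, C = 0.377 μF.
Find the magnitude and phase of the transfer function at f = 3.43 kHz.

Step 1 — Angular frequency: ω = 2π·3430 = 2.155e+04 rad/s.
Step 2 — Transfer function: H(jω) = 1/(1 + jωRC).
Step 3 — Denominator: 1 + jωRC = 1 + j·2.155e+04·4700·3.77e-07 = 1 + j38.19.
Step 4 — H = 0.0006853 - j0.02617.
Step 5 — Magnitude: |H| = 0.02618 (-31.6 dB); phase: φ = -88.5°.

|H| = 0.02618 (-31.6 dB), φ = -88.5°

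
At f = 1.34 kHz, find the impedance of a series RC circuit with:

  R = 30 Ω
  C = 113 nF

Step 1 — Angular frequency: ω = 2π·f = 2π·1340 = 8419 rad/s.
Step 2 — Component impedances:
  R: Z = R = 30 Ω
  C: Z = 1/(jωC) = -j/(ω·C) = 0 - j1051 Ω
Step 3 — Series combination: Z_total = R + C = 30 - j1051 Ω = 1052∠-88.4° Ω.

Z = 30 - j1051 Ω = 1052∠-88.4° Ω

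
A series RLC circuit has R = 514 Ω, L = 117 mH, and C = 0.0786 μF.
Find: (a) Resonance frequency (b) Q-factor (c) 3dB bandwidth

Step 1 — Resonance: ω₀ = 1/√(LC) = 1/√(0.117·7.86e-08) = 1.043e+04 rad/s.
Step 2 — f₀ = ω₀/(2π) = 1660 Hz.
Step 3 — Series Q: Q = ω₀L/R = 1.043e+04·0.117/514 = 2.374.
Step 4 — Bandwidth: Δω = ω₀/Q = 4393 rad/s; BW = Δω/(2π) = 699.2 Hz.

(a) f₀ = 1660 Hz  (b) Q = 2.374  (c) BW = 699.2 Hz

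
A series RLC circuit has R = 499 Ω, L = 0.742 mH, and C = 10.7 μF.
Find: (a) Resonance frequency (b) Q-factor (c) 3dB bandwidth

Step 1 — Resonance: ω₀ = 1/√(LC) = 1/√(0.000742·1.07e-05) = 1.122e+04 rad/s.
Step 2 — f₀ = ω₀/(2π) = 1786 Hz.
Step 3 — Series Q: Q = ω₀L/R = 1.122e+04·0.000742/499 = 0.01669.
Step 4 — Bandwidth: Δω = ω₀/Q = 6.725e+05 rad/s; BW = Δω/(2π) = 1.07e+05 Hz.

(a) f₀ = 1786 Hz  (b) Q = 0.01669  (c) BW = 1.07e+05 Hz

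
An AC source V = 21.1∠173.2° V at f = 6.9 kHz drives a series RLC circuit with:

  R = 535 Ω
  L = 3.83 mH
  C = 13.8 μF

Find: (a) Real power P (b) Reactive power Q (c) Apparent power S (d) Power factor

Step 1 — Angular frequency: ω = 2π·f = 2π·6900 = 4.335e+04 rad/s.
Step 2 — Component impedances:
  R: Z = R = 535 Ω
  L: Z = jωL = j·4.335e+04·0.00383 = 0 + j166 Ω
  C: Z = 1/(jωC) = -j/(ω·C) = 0 - j1.671 Ω
Step 3 — Series combination: Z_total = R + L + C = 535 + j164.4 Ω = 559.7∠17.1° Ω.
Step 4 — Source phasor: V = 21.1∠173.2° V = -20.95 + j2.498 V.
Step 5 — Current: I = V / Z = -0.03447 + j0.01526 A = 0.0377∠156.1° A.
Step 6 — Complex power: S = V·I* = 0.7604 + j0.2336 VA.
Step 7 — Real power: P = Re(S) = 0.7604 W.
Step 8 — Reactive power: Q = Im(S) = 0.2336 VAR.
Step 9 — Apparent power: |S| = 0.7955 VA.
Step 10 — Power factor: PF = P/|S| = 0.9559 (lagging).

(a) P = 0.7604 W  (b) Q = 0.2336 VAR  (c) S = 0.7955 VA  (d) PF = 0.9559 (lagging)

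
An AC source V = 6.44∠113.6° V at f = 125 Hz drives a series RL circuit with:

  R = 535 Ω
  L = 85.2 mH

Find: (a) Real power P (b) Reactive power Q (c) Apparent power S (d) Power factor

Step 1 — Angular frequency: ω = 2π·f = 2π·125 = 785.4 rad/s.
Step 2 — Component impedances:
  R: Z = R = 535 Ω
  L: Z = jωL = j·785.4·0.0852 = 0 + j66.92 Ω
Step 3 — Series combination: Z_total = R + L = 535 + j66.92 Ω = 539.2∠7.1° Ω.
Step 4 — Source phasor: V = 6.44∠113.6° V = -2.578 + j5.901 V.
Step 5 — Current: I = V / Z = -0.003387 + j0.01145 A = 0.01194∠106.5° A.
Step 6 — Complex power: S = V·I* = 0.07633 + j0.009547 VA.
Step 7 — Real power: P = Re(S) = 0.07633 W.
Step 8 — Reactive power: Q = Im(S) = 0.009547 VAR.
Step 9 — Apparent power: |S| = 0.07692 VA.
Step 10 — Power factor: PF = P/|S| = 0.9923 (lagging).

(a) P = 0.07633 W  (b) Q = 0.009547 VAR  (c) S = 0.07692 VA  (d) PF = 0.9923 (lagging)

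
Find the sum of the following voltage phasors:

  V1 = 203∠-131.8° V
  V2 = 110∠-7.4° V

Step 1 — Convert each phasor to rectangular form:
  V1 = 203·(cos(-131.8°) + j·sin(-131.8°)) = -135.3 - j151.3 V
  V2 = 110·(cos(-7.4°) + j·sin(-7.4°)) = 109.1 - j14.17 V
Step 2 — Sum components: V_total = -26.22 - j165.5 V.
Step 3 — Convert to polar: |V_total| = 167.6 V, ∠V_total = -99.0°.

V_total = 167.6∠-99.0° V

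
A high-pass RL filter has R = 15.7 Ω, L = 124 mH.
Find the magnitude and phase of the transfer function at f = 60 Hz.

Step 1 — Angular frequency: ω = 2π·60 = 377 rad/s.
Step 2 — Transfer function: H(jω) = jωL/(R + jωL).
Step 3 — Numerator jωL = j·46.75; denominator R + jωL = 15.7 + j46.75.
Step 4 — H = 0.8986 + j0.3018.
Step 5 — Magnitude: |H| = 0.948 (-0.5 dB); phase: φ = 18.6°.

|H| = 0.948 (-0.5 dB), φ = 18.6°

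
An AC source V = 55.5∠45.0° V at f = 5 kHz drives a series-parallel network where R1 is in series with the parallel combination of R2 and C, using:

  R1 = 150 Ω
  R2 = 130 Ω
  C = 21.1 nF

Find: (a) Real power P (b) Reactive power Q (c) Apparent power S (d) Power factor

Step 1 — Angular frequency: ω = 2π·f = 2π·5000 = 3.142e+04 rad/s.
Step 2 — Component impedances:
  R1: Z = R = 150 Ω
  R2: Z = R = 130 Ω
  C: Z = 1/(jωC) = -j/(ω·C) = 0 - j1509 Ω
Step 3 — Parallel branch: R2 || C = 1/(1/R2 + 1/C) = 129 - j11.12 Ω.
Step 4 — Series with R1: Z_total = R1 + (R2 || C) = 279 - j11.12 Ω = 279.3∠-2.3° Ω.
Step 5 — Source phasor: V = 55.5∠45.0° V = 39.24 + j39.24 V.
Step 6 — Current: I = V / Z = 0.1348 + j0.146 A = 0.1987∠47.3° A.
Step 7 — Complex power: S = V·I* = 11.02 - j0.4392 VA.
Step 8 — Real power: P = Re(S) = 11.02 W.
Step 9 — Reactive power: Q = Im(S) = -0.4392 VAR.
Step 10 — Apparent power: |S| = 11.03 VA.
Step 11 — Power factor: PF = P/|S| = 0.9992 (leading).

(a) P = 11.02 W  (b) Q = -0.4392 VAR  (c) S = 11.03 VA  (d) PF = 0.9992 (leading)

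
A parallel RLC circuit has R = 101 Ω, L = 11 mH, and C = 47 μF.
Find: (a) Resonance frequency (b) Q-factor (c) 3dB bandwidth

Step 1 — Resonance: ω₀ = 1/√(LC) = 1/√(0.011·4.7e-05) = 1391 rad/s.
Step 2 — f₀ = ω₀/(2π) = 221.3 Hz.
Step 3 — Parallel Q: Q = R/(ω₀L) = 101/(1391·0.011) = 6.602.
Step 4 — Bandwidth: Δω = ω₀/Q = 210.7 rad/s; BW = Δω/(2π) = 33.53 Hz.

(a) f₀ = 221.3 Hz  (b) Q = 6.602  (c) BW = 33.53 Hz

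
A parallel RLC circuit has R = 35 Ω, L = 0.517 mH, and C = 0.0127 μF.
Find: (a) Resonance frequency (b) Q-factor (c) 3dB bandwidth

Step 1 — Resonance: ω₀ = 1/√(LC) = 1/√(0.000517·1.27e-08) = 3.903e+05 rad/s.
Step 2 — f₀ = ω₀/(2π) = 6.211e+04 Hz.
Step 3 — Parallel Q: Q = R/(ω₀L) = 35/(3.903e+05·0.000517) = 0.1735.
Step 4 — Bandwidth: Δω = ω₀/Q = 2.25e+06 rad/s; BW = Δω/(2π) = 3.581e+05 Hz.

(a) f₀ = 6.211e+04 Hz  (b) Q = 0.1735  (c) BW = 3.581e+05 Hz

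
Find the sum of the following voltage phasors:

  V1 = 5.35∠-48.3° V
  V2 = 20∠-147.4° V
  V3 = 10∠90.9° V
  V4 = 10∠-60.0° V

Step 1 — Convert each phasor to rectangular form:
  V1 = 5.35·(cos(-48.3°) + j·sin(-48.3°)) = 3.559 - j3.995 V
  V2 = 20·(cos(-147.4°) + j·sin(-147.4°)) = -16.85 - j10.78 V
  V3 = 10·(cos(90.9°) + j·sin(90.9°)) = -0.1571 + j9.999 V
  V4 = 10·(cos(-60.0°) + j·sin(-60.0°)) = 5 - j8.66 V
Step 2 — Sum components: V_total = -8.447 - j13.43 V.
Step 3 — Convert to polar: |V_total| = 15.87 V, ∠V_total = -122.2°.

V_total = 15.87∠-122.2° V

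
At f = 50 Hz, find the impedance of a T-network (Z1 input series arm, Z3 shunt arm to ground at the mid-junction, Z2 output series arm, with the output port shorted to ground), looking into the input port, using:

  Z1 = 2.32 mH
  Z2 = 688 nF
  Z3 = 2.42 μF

Step 1 — Angular frequency: ω = 2π·f = 2π·50 = 314.2 rad/s.
Step 2 — Component impedances:
  Z1: Z = jωL = j·314.2·0.00232 = 0 + j0.7288 Ω
  Z2: Z = 1/(jωC) = -j/(ω·C) = 0 - j4627 Ω
  Z3: Z = 1/(jωC) = -j/(ω·C) = 0 - j1315 Ω
Step 3 — With the output port shorted to ground, the output series arm Z2 runs from the junction to ground; the shunt arm Z3 also runs from the junction to ground. They appear in parallel: Z3 || Z2 = 0 - j1024 Ω.
Step 4 — Series with input arm Z1: Z_in = Z1 + (Z3 || Z2) = 0 - j1023 Ω = 1023∠-90.0° Ω.

Z = 0 - j1023 Ω = 1023∠-90.0° Ω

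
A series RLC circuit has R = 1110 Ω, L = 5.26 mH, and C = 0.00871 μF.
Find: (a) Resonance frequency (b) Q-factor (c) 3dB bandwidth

Step 1 — Resonance: ω₀ = 1/√(LC) = 1/√(0.00526·8.71e-09) = 1.477e+05 rad/s.
Step 2 — f₀ = ω₀/(2π) = 2.351e+04 Hz.
Step 3 — Series Q: Q = ω₀L/R = 1.477e+05·0.00526/1110 = 0.7001.
Step 4 — Bandwidth: Δω = ω₀/Q = 2.11e+05 rad/s; BW = Δω/(2π) = 3.359e+04 Hz.

(a) f₀ = 2.351e+04 Hz  (b) Q = 0.7001  (c) BW = 3.359e+04 Hz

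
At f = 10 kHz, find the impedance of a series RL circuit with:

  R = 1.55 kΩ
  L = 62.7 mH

Step 1 — Angular frequency: ω = 2π·f = 2π·1e+04 = 6.283e+04 rad/s.
Step 2 — Component impedances:
  R: Z = R = 1550 Ω
  L: Z = jωL = j·6.283e+04·0.0627 = 0 + j3940 Ω
Step 3 — Series combination: Z_total = R + L = 1550 + j3940 Ω = 4234∠68.5° Ω.

Z = 1550 + j3940 Ω = 4234∠68.5° Ω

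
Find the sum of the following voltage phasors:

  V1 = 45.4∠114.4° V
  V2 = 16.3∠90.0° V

Step 1 — Convert each phasor to rectangular form:
  V1 = 45.4·(cos(114.4°) + j·sin(114.4°)) = -18.75 + j41.35 V
  V2 = 16.3·(cos(90.0°) + j·sin(90.0°)) = 0 + j16.3 V
Step 2 — Sum components: V_total = -18.75 + j57.65 V.
Step 3 — Convert to polar: |V_total| = 60.62 V, ∠V_total = 108.0°.

V_total = 60.62∠108.0° V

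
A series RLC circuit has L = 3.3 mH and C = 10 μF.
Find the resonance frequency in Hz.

Step 1 — Resonance condition Im(Z)=0 gives ω₀ = 1/√(LC).
Step 2 — ω₀ = 1/√(0.0033·1e-05) = 5505 rad/s.
Step 3 — f₀ = ω₀/(2π) = 876.1 Hz.

f₀ = 876.1 Hz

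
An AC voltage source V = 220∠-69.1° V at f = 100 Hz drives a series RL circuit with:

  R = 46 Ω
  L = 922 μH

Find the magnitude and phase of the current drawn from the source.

Step 1 — Angular frequency: ω = 2π·f = 2π·100 = 628.3 rad/s.
Step 2 — Component impedances:
  R: Z = R = 46 Ω
  L: Z = jωL = j·628.3·0.000922 = 0 + j0.5793 Ω
Step 3 — Series combination: Z_total = R + L = 46 + j0.5793 Ω = 46∠0.7° Ω.
Step 4 — Source phasor: V = 220∠-69.1° V = 78.48 - j205.5 V.
Step 5 — Ohm's law: I = V / Z_total = (78.48 - j205.5) / (46 + j0.5793) = 1.65 - j4.489 A.
Step 6 — Convert to polar: |I| = 4.782 A, ∠I = -69.8°.

I = 4.782∠-69.8° A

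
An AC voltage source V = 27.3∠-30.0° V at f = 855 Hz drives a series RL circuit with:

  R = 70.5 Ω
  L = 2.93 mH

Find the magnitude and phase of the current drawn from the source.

Step 1 — Angular frequency: ω = 2π·f = 2π·855 = 5372 rad/s.
Step 2 — Component impedances:
  R: Z = R = 70.5 Ω
  L: Z = jωL = j·5372·0.00293 = 0 + j15.74 Ω
Step 3 — Series combination: Z_total = R + L = 70.5 + j15.74 Ω = 72.24∠12.6° Ω.
Step 4 — Source phasor: V = 27.3∠-30.0° V = 23.64 - j13.65 V.
Step 5 — Ohm's law: I = V / Z_total = (23.64 - j13.65) / (70.5 + j15.74) = 0.2783 - j0.2557 A.
Step 6 — Convert to polar: |I| = 0.3779 A, ∠I = -42.6°.

I = 0.3779∠-42.6° A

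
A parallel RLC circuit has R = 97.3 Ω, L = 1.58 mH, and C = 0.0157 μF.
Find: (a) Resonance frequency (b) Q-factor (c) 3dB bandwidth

Step 1 — Resonance: ω₀ = 1/√(LC) = 1/√(0.00158·1.57e-08) = 2.008e+05 rad/s.
Step 2 — f₀ = ω₀/(2π) = 3.196e+04 Hz.
Step 3 — Parallel Q: Q = R/(ω₀L) = 97.3/(2.008e+05·0.00158) = 0.3067.
Step 4 — Bandwidth: Δω = ω₀/Q = 6.546e+05 rad/s; BW = Δω/(2π) = 1.042e+05 Hz.

(a) f₀ = 3.196e+04 Hz  (b) Q = 0.3067  (c) BW = 1.042e+05 Hz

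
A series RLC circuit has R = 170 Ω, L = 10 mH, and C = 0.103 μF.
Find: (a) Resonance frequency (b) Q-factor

Step 1 — Resonance condition Im(Z)=0 gives ω₀ = 1/√(LC).
Step 2 — ω₀ = 1/√(0.01·1.03e-07) = 3.116e+04 rad/s.
Step 3 — f₀ = ω₀/(2π) = 4959 Hz.
Step 4 — Series Q: Q = ω₀L/R = 3.116e+04·0.01/170 = 1.833.

(a) f₀ = 4959 Hz  (b) Q = 1.833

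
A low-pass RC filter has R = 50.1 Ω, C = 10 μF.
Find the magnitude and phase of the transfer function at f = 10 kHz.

Step 1 — Angular frequency: ω = 2π·1e+04 = 6.283e+04 rad/s.
Step 2 — Transfer function: H(jω) = 1/(1 + jωRC).
Step 3 — Denominator: 1 + jωRC = 1 + j·6.283e+04·50.1·1e-05 = 1 + j31.48.
Step 4 — H = 0.001008 - j0.03174.
Step 5 — Magnitude: |H| = 0.03175 (-30.0 dB); phase: φ = -88.2°.

|H| = 0.03175 (-30.0 dB), φ = -88.2°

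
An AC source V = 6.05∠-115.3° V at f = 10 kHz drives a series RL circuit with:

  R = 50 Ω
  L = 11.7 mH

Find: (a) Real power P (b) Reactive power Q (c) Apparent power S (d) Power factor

Step 1 — Angular frequency: ω = 2π·f = 2π·1e+04 = 6.283e+04 rad/s.
Step 2 — Component impedances:
  R: Z = R = 50 Ω
  L: Z = jωL = j·6.283e+04·0.0117 = 0 + j735.1 Ω
Step 3 — Series combination: Z_total = R + L = 50 + j735.1 Ω = 736.8∠86.1° Ω.
Step 4 — Source phasor: V = 6.05∠-115.3° V = -2.586 - j5.47 V.
Step 5 — Current: I = V / Z = -0.007644 + j0.002997 A = 0.008211∠158.6° A.
Step 6 — Complex power: S = V·I* = 0.003371 + j0.04956 VA.
Step 7 — Real power: P = Re(S) = 0.003371 W.
Step 8 — Reactive power: Q = Im(S) = 0.04956 VAR.
Step 9 — Apparent power: |S| = 0.04968 VA.
Step 10 — Power factor: PF = P/|S| = 0.06786 (lagging).

(a) P = 0.003371 W  (b) Q = 0.04956 VAR  (c) S = 0.04968 VA  (d) PF = 0.06786 (lagging)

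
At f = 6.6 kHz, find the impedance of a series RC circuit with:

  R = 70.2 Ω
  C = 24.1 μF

Step 1 — Angular frequency: ω = 2π·f = 2π·6600 = 4.147e+04 rad/s.
Step 2 — Component impedances:
  R: Z = R = 70.2 Ω
  C: Z = 1/(jωC) = -j/(ω·C) = 0 - j1.001 Ω
Step 3 — Series combination: Z_total = R + C = 70.2 - j1.001 Ω = 70.21∠-0.8° Ω.

Z = 70.2 - j1.001 Ω = 70.21∠-0.8° Ω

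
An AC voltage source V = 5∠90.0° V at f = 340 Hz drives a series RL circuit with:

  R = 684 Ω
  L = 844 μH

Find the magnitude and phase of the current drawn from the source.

Step 1 — Angular frequency: ω = 2π·f = 2π·340 = 2136 rad/s.
Step 2 — Component impedances:
  R: Z = R = 684 Ω
  L: Z = jωL = j·2136·0.000844 = 0 + j1.803 Ω
Step 3 — Series combination: Z_total = R + L = 684 + j1.803 Ω = 684∠0.2° Ω.
Step 4 — Source phasor: V = 5∠90.0° V = 0 + j5 V.
Step 5 — Ohm's law: I = V / Z_total = (0 + j5) / (684 + j1.803) = 1.927e-05 + j0.00731 A.
Step 6 — Convert to polar: |I| = 0.00731 A, ∠I = 89.8°.

I = 0.00731∠89.8° A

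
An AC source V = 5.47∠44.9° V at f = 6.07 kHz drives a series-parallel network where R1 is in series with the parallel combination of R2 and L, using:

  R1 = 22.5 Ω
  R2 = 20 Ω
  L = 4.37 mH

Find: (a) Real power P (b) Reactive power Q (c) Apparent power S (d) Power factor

Step 1 — Angular frequency: ω = 2π·f = 2π·6070 = 3.814e+04 rad/s.
Step 2 — Component impedances:
  R1: Z = R = 22.5 Ω
  R2: Z = R = 20 Ω
  L: Z = jωL = j·3.814e+04·0.00437 = 0 + j166.7 Ω
Step 3 — Parallel branch: R2 || L = 1/(1/R2 + 1/L) = 19.72 + j2.366 Ω.
Step 4 — Series with R1: Z_total = R1 + (R2 || L) = 42.22 + j2.366 Ω = 42.28∠3.2° Ω.
Step 5 — Source phasor: V = 5.47∠44.9° V = 3.875 + j3.861 V.
Step 6 — Current: I = V / Z = 0.0966 + j0.08605 A = 0.1294∠41.7° A.
Step 7 — Complex power: S = V·I* = 0.7065 + j0.0396 VA.
Step 8 — Real power: P = Re(S) = 0.7065 W.
Step 9 — Reactive power: Q = Im(S) = 0.0396 VAR.
Step 10 — Apparent power: |S| = 0.7076 VA.
Step 11 — Power factor: PF = P/|S| = 0.9984 (lagging).

(a) P = 0.7065 W  (b) Q = 0.0396 VAR  (c) S = 0.7076 VA  (d) PF = 0.9984 (lagging)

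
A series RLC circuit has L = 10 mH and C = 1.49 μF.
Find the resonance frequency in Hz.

Step 1 — Resonance condition Im(Z)=0 gives ω₀ = 1/√(LC).
Step 2 — ω₀ = 1/√(0.01·1.49e-06) = 8192 rad/s.
Step 3 — f₀ = ω₀/(2π) = 1304 Hz.

f₀ = 1304 Hz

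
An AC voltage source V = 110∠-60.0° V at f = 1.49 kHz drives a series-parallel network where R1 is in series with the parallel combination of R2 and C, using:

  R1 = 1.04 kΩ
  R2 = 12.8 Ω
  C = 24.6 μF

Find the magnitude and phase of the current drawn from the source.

Step 1 — Angular frequency: ω = 2π·f = 2π·1490 = 9362 rad/s.
Step 2 — Component impedances:
  R1: Z = R = 1040 Ω
  R2: Z = R = 12.8 Ω
  C: Z = 1/(jωC) = -j/(ω·C) = 0 - j4.342 Ω
Step 3 — Parallel branch: R2 || C = 1/(1/R2 + 1/C) = 1.321 - j3.894 Ω.
Step 4 — Series with R1: Z_total = R1 + (R2 || C) = 1041 - j3.894 Ω = 1041∠-0.2° Ω.
Step 5 — Source phasor: V = 110∠-60.0° V = 55 - j95.26 V.
Step 6 — Ohm's law: I = V / Z_total = (55 - j95.26) / (1041 - j3.894) = 0.05316 - j0.09128 A.
Step 7 — Convert to polar: |I| = 0.1056 A, ∠I = -59.8°.

I = 0.1056∠-59.8° A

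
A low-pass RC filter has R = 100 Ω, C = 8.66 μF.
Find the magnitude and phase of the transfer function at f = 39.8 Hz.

Step 1 — Angular frequency: ω = 2π·39.8 = 250.1 rad/s.
Step 2 — Transfer function: H(jω) = 1/(1 + jωRC).
Step 3 — Denominator: 1 + jωRC = 1 + j·250.1·100·8.66e-06 = 1 + j0.2166.
Step 4 — H = 0.9552 - j0.2069.
Step 5 — Magnitude: |H| = 0.9773 (-0.2 dB); phase: φ = -12.2°.

|H| = 0.9773 (-0.2 dB), φ = -12.2°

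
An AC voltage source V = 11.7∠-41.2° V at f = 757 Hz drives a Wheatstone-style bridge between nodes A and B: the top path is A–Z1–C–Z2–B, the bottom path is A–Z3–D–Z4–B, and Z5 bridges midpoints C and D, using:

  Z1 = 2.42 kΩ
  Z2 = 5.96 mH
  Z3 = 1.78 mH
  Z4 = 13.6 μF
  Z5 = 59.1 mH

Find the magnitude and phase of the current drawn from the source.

Step 1 — Angular frequency: ω = 2π·f = 2π·757 = 4756 rad/s.
Step 2 — Component impedances:
  Z1: Z = R = 2420 Ω
  Z2: Z = jωL = j·4756·0.00596 = 0 + j28.35 Ω
  Z3: Z = jωL = j·4756·0.00178 = 0 + j8.466 Ω
  Z4: Z = 1/(jωC) = -j/(ω·C) = 0 - j15.46 Ω
  Z5: Z = jωL = j·4756·0.0591 = 0 + j281.1 Ω
Step 3 — Bridge requires nodal analysis (the Z5 bridge couples midpoints C and D, so the two paths cannot be reduced to a simple series/parallel combination). Setting node B to ground and injecting 1 A at node A, the 3-node admittance system at A, C, D solves to V_A = Z_AB = 0.01648 - j7.806 Ω = 7.806∠-89.9° Ω.
Step 4 — Source phasor: V = 11.7∠-41.2° V = 8.803 - j7.707 V.
Step 5 — Ohm's law: I = V / Z_total = (8.803 - j7.707) / (0.01648 - j7.806) = 0.9897 + j1.126 A.
Step 6 — Convert to polar: |I| = 1.499 A, ∠I = 48.7°.

I = 1.499∠48.7° A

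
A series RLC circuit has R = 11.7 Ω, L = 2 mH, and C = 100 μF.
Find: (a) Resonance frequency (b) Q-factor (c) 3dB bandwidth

Step 1 — Resonance condition Im(Z)=0 gives ω₀ = 1/√(LC).
Step 2 — ω₀ = 1/√(0.002·0.0001) = 2236 rad/s.
Step 3 — f₀ = ω₀/(2π) = 355.9 Hz.
Step 4 — Series Q: Q = ω₀L/R = 2236·0.002/11.7 = 0.3822.
Step 5 — 3dB bandwidth: Δω = ω₀/Q = 5850 rad/s; BW = Δω/(2π) = 931.1 Hz.

(a) f₀ = 355.9 Hz  (b) Q = 0.3822  (c) BW = 931.1 Hz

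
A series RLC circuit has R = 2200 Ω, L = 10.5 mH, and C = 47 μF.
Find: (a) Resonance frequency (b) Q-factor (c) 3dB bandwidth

Step 1 — Resonance: ω₀ = 1/√(LC) = 1/√(0.0105·4.7e-05) = 1423 rad/s.
Step 2 — f₀ = ω₀/(2π) = 226.6 Hz.
Step 3 — Series Q: Q = ω₀L/R = 1423·0.0105/2200 = 0.006794.
Step 4 — Bandwidth: Δω = ω₀/Q = 2.095e+05 rad/s; BW = Δω/(2π) = 3.335e+04 Hz.

(a) f₀ = 226.6 Hz  (b) Q = 0.006794  (c) BW = 3.335e+04 Hz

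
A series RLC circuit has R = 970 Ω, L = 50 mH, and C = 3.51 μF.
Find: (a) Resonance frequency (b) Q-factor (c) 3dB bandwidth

Step 1 — Resonance: ω₀ = 1/√(LC) = 1/√(0.05·3.51e-06) = 2387 rad/s.
Step 2 — f₀ = ω₀/(2π) = 379.9 Hz.
Step 3 — Series Q: Q = ω₀L/R = 2387·0.05/970 = 0.123.
Step 4 — Bandwidth: Δω = ω₀/Q = 1.94e+04 rad/s; BW = Δω/(2π) = 3088 Hz.

(a) f₀ = 379.9 Hz  (b) Q = 0.123  (c) BW = 3088 Hz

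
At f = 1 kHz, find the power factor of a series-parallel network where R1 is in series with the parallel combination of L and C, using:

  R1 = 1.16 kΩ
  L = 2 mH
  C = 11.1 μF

Step 1 — Angular frequency: ω = 2π·f = 2π·1000 = 6283 rad/s.
Step 2 — Component impedances:
  R1: Z = R = 1160 Ω
  L: Z = jωL = j·6283·0.002 = 0 + j12.57 Ω
  C: Z = 1/(jωC) = -j/(ω·C) = 0 - j14.34 Ω
Step 3 — Parallel branch: L || C = 1/(1/L + 1/C) = 0 + j101.7 Ω.
Step 4 — Series with R1: Z_total = R1 + (L || C) = 1160 + j101.7 Ω = 1164∠5.0° Ω.
Step 5 — Power factor: PF = cos(φ) = Re(Z)/|Z| = 1160/1164.4 = 0.9962.
Step 6 — Type: Im(Z) = 101.7 ⇒ lagging (phase φ = 5.0°).

PF = 0.9962 (lagging, φ = 5.0°)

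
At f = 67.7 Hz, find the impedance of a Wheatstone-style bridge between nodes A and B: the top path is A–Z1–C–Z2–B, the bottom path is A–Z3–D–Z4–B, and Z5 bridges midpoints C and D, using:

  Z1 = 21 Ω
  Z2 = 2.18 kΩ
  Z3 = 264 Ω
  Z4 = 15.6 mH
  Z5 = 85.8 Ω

Step 1 — Angular frequency: ω = 2π·f = 2π·67.7 = 425.4 rad/s.
Step 2 — Component impedances:
  Z1: Z = R = 21 Ω
  Z2: Z = R = 2180 Ω
  Z3: Z = R = 264 Ω
  Z4: Z = jωL = j·425.4·0.0156 = 0 + j6.636 Ω
  Z5: Z = R = 85.8 Ω
Step 3 — Bridge requires nodal analysis (the Z5 bridge couples midpoints C and D, so the two paths cannot be reduced to a simple series/parallel combination). Setting node B to ground and injecting 1 A at node A, the 3-node admittance system at A, C, D solves to V_A = Z_AB = 74.4 + j6.28 Ω = 74.66∠4.8° Ω.

Z = 74.4 + j6.28 Ω = 74.66∠4.8° Ω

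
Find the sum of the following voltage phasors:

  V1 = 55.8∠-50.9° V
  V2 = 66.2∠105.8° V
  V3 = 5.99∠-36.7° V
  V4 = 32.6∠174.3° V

Step 1 — Convert each phasor to rectangular form:
  V1 = 55.8·(cos(-50.9°) + j·sin(-50.9°)) = 35.19 - j43.3 V
  V2 = 66.2·(cos(105.8°) + j·sin(105.8°)) = -18.02 + j63.7 V
  V3 = 5.99·(cos(-36.7°) + j·sin(-36.7°)) = 4.803 - j3.58 V
  V4 = 32.6·(cos(174.3°) + j·sin(174.3°)) = -32.44 + j3.238 V
Step 2 — Sum components: V_total = -10.47 + j20.05 V.
Step 3 — Convert to polar: |V_total| = 22.62 V, ∠V_total = 117.6°.

V_total = 22.62∠117.6° V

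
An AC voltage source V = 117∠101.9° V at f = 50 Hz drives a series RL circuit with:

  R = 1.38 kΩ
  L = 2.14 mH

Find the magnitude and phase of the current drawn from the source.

Step 1 — Angular frequency: ω = 2π·f = 2π·50 = 314.2 rad/s.
Step 2 — Component impedances:
  R: Z = R = 1380 Ω
  L: Z = jωL = j·314.2·0.00214 = 0 + j0.6723 Ω
Step 3 — Series combination: Z_total = R + L = 1380 + j0.6723 Ω = 1380∠0.0° Ω.
Step 4 — Source phasor: V = 117∠101.9° V = -24.13 + j114.5 V.
Step 5 — Ohm's law: I = V / Z_total = (-24.13 + j114.5) / (1380 + j0.6723) = -0.01744 + j0.08297 A.
Step 6 — Convert to polar: |I| = 0.08478 A, ∠I = 101.9°.

I = 0.08478∠101.9° A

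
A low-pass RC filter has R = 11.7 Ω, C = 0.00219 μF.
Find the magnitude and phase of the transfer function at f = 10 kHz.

Step 1 — Angular frequency: ω = 2π·1e+04 = 6.283e+04 rad/s.
Step 2 — Transfer function: H(jω) = 1/(1 + jωRC).
Step 3 — Denominator: 1 + jωRC = 1 + j·6.283e+04·11.7·2.19e-09 = 1 + j0.00161.
Step 4 — H = 1 - j0.00161.
Step 5 — Magnitude: |H| = 1 (-0.0 dB); phase: φ = -0.1°.

|H| = 1 (-0.0 dB), φ = -0.1°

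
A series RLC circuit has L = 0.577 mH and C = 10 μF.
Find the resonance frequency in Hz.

Step 1 — Resonance condition Im(Z)=0 gives ω₀ = 1/√(LC).
Step 2 — ω₀ = 1/√(0.000577·1e-05) = 1.316e+04 rad/s.
Step 3 — f₀ = ω₀/(2π) = 2095 Hz.

f₀ = 2095 Hz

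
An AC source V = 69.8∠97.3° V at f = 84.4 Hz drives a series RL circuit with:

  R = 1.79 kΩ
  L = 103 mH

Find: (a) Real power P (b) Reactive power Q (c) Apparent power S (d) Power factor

Step 1 — Angular frequency: ω = 2π·f = 2π·84.4 = 530.3 rad/s.
Step 2 — Component impedances:
  R: Z = R = 1790 Ω
  L: Z = jωL = j·530.3·0.103 = 0 + j54.62 Ω
Step 3 — Series combination: Z_total = R + L = 1790 + j54.62 Ω = 1791∠1.7° Ω.
Step 4 — Source phasor: V = 69.8∠97.3° V = -8.869 + j69.23 V.
Step 5 — Current: I = V / Z = -0.003771 + j0.03879 A = 0.03898∠95.6° A.
Step 6 — Complex power: S = V·I* = 2.719 + j0.08298 VA.
Step 7 — Real power: P = Re(S) = 2.719 W.
Step 8 — Reactive power: Q = Im(S) = 0.08298 VAR.
Step 9 — Apparent power: |S| = 2.721 VA.
Step 10 — Power factor: PF = P/|S| = 0.9995 (lagging).

(a) P = 2.719 W  (b) Q = 0.08298 VAR  (c) S = 2.721 VA  (d) PF = 0.9995 (lagging)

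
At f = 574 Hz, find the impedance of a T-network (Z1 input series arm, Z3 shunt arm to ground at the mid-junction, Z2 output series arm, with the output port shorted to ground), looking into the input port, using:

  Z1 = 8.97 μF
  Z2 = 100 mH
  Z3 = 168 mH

Step 1 — Angular frequency: ω = 2π·f = 2π·574 = 3607 rad/s.
Step 2 — Component impedances:
  Z1: Z = 1/(jωC) = -j/(ω·C) = 0 - j30.91 Ω
  Z2: Z = jωL = j·3607·0.1 = 0 + j360.7 Ω
  Z3: Z = jωL = j·3607·0.168 = 0 + j605.9 Ω
Step 3 — With the output port shorted to ground, the output series arm Z2 runs from the junction to ground; the shunt arm Z3 also runs from the junction to ground. They appear in parallel: Z3 || Z2 = 0 + j226.1 Ω.
Step 4 — Series with input arm Z1: Z_in = Z1 + (Z3 || Z2) = 0 + j195.2 Ω = 195.2∠90.0° Ω.

Z = 0 + j195.2 Ω = 195.2∠90.0° Ω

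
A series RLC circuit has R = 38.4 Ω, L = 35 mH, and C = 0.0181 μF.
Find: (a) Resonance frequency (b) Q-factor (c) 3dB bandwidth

Step 1 — Resonance: ω₀ = 1/√(LC) = 1/√(0.035·1.81e-08) = 3.973e+04 rad/s.
Step 2 — f₀ = ω₀/(2π) = 6323 Hz.
Step 3 — Series Q: Q = ω₀L/R = 3.973e+04·0.035/38.4 = 36.21.
Step 4 — Bandwidth: Δω = ω₀/Q = 1097 rad/s; BW = Δω/(2π) = 174.6 Hz.

(a) f₀ = 6323 Hz  (b) Q = 36.21  (c) BW = 174.6 Hz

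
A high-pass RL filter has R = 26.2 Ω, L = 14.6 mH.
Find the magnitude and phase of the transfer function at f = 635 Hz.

Step 1 — Angular frequency: ω = 2π·635 = 3990 rad/s.
Step 2 — Transfer function: H(jω) = jωL/(R + jωL).
Step 3 — Numerator jωL = j·58.25; denominator R + jωL = 26.2 + j58.25.
Step 4 — H = 0.8317 + j0.3741.
Step 5 — Magnitude: |H| = 0.912 (-0.8 dB); phase: φ = 24.2°.

|H| = 0.912 (-0.8 dB), φ = 24.2°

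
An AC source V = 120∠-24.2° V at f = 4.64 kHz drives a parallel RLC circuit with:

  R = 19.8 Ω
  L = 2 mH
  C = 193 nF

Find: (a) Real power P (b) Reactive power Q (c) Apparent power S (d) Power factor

Step 1 — Angular frequency: ω = 2π·f = 2π·4640 = 2.915e+04 rad/s.
Step 2 — Component impedances:
  R: Z = R = 19.8 Ω
  L: Z = jωL = j·2.915e+04·0.002 = 0 + j58.31 Ω
  C: Z = 1/(jωC) = -j/(ω·C) = 0 - j177.7 Ω
Step 3 — Parallel combination: 1/Z_total = 1/R + 1/L + 1/C; Z_total = 18.82 + j4.294 Ω = 19.3∠12.9° Ω.
Step 4 — Source phasor: V = 120∠-24.2° V = 109.5 - j49.19 V.
Step 5 — Current: I = V / Z = 4.961 - j3.746 A = 6.216∠-37.1° A.
Step 6 — Complex power: S = V·I* = 727.3 + j165.9 VA.
Step 7 — Real power: P = Re(S) = 727.3 W.
Step 8 — Reactive power: Q = Im(S) = 165.9 VAR.
Step 9 — Apparent power: |S| = 746 VA.
Step 10 — Power factor: PF = P/|S| = 0.9749 (lagging).

(a) P = 727.3 W  (b) Q = 165.9 VAR  (c) S = 746 VA  (d) PF = 0.9749 (lagging)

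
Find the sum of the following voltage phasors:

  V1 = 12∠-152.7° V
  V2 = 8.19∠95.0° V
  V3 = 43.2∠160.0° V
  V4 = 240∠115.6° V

Step 1 — Convert each phasor to rectangular form:
  V1 = 12·(cos(-152.7°) + j·sin(-152.7°)) = -10.66 - j5.504 V
  V2 = 8.19·(cos(95.0°) + j·sin(95.0°)) = -0.7138 + j8.159 V
  V3 = 43.2·(cos(160.0°) + j·sin(160.0°)) = -40.59 + j14.78 V
  V4 = 240·(cos(115.6°) + j·sin(115.6°)) = -103.7 + j216.4 V
Step 2 — Sum components: V_total = -155.7 + j233.9 V.
Step 3 — Convert to polar: |V_total| = 280.9 V, ∠V_total = 123.6°.

V_total = 280.9∠123.6° V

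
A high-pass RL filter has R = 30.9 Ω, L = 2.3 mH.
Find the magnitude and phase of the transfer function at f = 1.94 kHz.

Step 1 — Angular frequency: ω = 2π·1940 = 1.219e+04 rad/s.
Step 2 — Transfer function: H(jω) = jωL/(R + jωL).
Step 3 — Numerator jωL = j·28.04; denominator R + jωL = 30.9 + j28.04.
Step 4 — H = 0.4515 + j0.4976.
Step 5 — Magnitude: |H| = 0.6719 (-3.5 dB); phase: φ = 47.8°.

|H| = 0.6719 (-3.5 dB), φ = 47.8°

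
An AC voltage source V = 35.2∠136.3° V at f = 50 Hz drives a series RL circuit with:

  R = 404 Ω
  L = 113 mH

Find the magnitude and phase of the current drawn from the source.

Step 1 — Angular frequency: ω = 2π·f = 2π·50 = 314.2 rad/s.
Step 2 — Component impedances:
  R: Z = R = 404 Ω
  L: Z = jωL = j·314.2·0.113 = 0 + j35.5 Ω
Step 3 — Series combination: Z_total = R + L = 404 + j35.5 Ω = 405.6∠5.0° Ω.
Step 4 — Source phasor: V = 35.2∠136.3° V = -25.45 + j24.32 V.
Step 5 — Ohm's law: I = V / Z_total = (-25.45 + j24.32) / (404 + j35.5) = -0.05726 + j0.06523 A.
Step 6 — Convert to polar: |I| = 0.08679 A, ∠I = 131.3°.

I = 0.08679∠131.3° A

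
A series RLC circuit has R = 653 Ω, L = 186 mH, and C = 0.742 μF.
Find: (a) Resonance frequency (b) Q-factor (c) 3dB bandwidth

Step 1 — Resonance condition Im(Z)=0 gives ω₀ = 1/√(LC).
Step 2 — ω₀ = 1/√(0.186·7.42e-07) = 2692 rad/s.
Step 3 — f₀ = ω₀/(2π) = 428.4 Hz.
Step 4 — Series Q: Q = ω₀L/R = 2692·0.186/653 = 0.7667.
Step 5 — 3dB bandwidth: Δω = ω₀/Q = 3511 rad/s; BW = Δω/(2π) = 558.8 Hz.

(a) f₀ = 428.4 Hz  (b) Q = 0.7667  (c) BW = 558.8 Hz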